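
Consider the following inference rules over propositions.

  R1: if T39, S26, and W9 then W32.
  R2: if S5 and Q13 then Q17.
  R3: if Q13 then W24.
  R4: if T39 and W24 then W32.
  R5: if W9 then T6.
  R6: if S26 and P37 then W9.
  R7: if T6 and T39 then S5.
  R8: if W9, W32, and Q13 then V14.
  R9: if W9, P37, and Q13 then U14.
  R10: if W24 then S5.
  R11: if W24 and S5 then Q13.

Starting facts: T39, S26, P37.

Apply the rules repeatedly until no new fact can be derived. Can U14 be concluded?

No

U14 would need W9, P37, and Q13 (R9), but Q13 is never established.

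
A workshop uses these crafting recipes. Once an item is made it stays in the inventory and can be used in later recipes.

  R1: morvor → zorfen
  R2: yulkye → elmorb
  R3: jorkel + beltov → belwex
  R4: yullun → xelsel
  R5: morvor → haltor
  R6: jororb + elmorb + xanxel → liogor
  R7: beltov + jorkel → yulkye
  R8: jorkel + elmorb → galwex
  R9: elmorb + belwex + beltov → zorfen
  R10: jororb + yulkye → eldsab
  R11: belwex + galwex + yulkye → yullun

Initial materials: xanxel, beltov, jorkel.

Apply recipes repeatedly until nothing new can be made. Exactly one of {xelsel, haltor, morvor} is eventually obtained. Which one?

xelsel

Using R3, jorkel and beltov make belwex.
Using R7, beltov and jorkel make yulkye.
yulkye → elmorb (R2).
jorkel + elmorb → galwex (R8).
belwex + galwex + yulkye → yullun (R11).
Using R4, yullun makes xelsel.
haltor would need morvor (R5), but morvor is never obtained. No rule produces morvor, and it is not given.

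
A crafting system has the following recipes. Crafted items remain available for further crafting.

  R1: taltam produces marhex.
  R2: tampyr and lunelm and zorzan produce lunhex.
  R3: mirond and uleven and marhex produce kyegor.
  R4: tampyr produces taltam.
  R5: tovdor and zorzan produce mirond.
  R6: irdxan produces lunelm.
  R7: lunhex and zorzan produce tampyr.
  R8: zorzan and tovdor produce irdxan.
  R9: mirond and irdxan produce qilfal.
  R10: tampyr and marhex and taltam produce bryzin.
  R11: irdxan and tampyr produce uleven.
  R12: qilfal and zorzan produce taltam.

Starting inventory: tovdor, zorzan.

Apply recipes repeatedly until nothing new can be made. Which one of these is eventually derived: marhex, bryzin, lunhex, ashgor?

marhex

zorzan and tovdor → irdxan (R8).
Using R5, tovdor and zorzan make mirond.
Using R9, mirond and irdxan make qilfal.
qilfal and zorzan → taltam (R12).
taltam → marhex (R1).
No rule produces ashgor, and it is not given. lunhex would need tampyr, lunelm, and zorzan (R2), but tampyr is never obtained. bryzin would need tampyr, marhex, and taltam (R10), but tampyr is never obtained.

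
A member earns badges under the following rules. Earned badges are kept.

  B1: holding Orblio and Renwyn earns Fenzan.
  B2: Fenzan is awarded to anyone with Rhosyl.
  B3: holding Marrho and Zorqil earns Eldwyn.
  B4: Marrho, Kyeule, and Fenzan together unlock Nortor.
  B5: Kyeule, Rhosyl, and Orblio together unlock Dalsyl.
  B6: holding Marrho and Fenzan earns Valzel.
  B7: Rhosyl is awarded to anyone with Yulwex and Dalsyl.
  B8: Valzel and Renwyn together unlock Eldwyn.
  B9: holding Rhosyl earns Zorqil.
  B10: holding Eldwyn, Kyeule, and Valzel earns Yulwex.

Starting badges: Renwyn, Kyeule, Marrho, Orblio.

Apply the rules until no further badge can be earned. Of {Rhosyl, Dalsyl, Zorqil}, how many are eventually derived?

0

Rhosyl would need Yulwex and Dalsyl (B7), but Dalsyl is never earned.
Dalsyl would need Kyeule, Rhosyl, and Orblio (B5), but Rhosyl is never earned.
Zorqil would need Rhosyl (B9), but Rhosyl is never earned.
None of the 3 are reached.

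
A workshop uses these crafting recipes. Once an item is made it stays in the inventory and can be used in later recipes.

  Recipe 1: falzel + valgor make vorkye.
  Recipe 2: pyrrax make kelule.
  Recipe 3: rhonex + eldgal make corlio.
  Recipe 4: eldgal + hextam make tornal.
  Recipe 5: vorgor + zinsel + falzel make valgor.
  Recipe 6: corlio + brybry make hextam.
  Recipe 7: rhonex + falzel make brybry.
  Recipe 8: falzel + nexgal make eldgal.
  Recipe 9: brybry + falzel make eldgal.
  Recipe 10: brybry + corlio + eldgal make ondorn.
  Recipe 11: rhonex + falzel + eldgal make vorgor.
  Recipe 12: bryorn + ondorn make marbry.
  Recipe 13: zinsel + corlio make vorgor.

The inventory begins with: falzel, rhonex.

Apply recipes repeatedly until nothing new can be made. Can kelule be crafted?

kelule would need pyrrax (Recipe 2), but pyrrax is never obtained.

No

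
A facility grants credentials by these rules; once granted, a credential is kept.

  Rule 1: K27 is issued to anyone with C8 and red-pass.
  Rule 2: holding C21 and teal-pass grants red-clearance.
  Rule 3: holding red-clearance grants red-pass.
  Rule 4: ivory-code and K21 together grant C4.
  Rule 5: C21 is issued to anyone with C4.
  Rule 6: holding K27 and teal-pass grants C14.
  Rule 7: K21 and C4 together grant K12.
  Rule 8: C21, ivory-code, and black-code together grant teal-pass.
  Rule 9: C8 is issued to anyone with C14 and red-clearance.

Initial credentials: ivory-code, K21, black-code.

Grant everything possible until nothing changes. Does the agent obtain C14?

C14 would need K27 and teal-pass (Rule 6), but K27 is never granted.

No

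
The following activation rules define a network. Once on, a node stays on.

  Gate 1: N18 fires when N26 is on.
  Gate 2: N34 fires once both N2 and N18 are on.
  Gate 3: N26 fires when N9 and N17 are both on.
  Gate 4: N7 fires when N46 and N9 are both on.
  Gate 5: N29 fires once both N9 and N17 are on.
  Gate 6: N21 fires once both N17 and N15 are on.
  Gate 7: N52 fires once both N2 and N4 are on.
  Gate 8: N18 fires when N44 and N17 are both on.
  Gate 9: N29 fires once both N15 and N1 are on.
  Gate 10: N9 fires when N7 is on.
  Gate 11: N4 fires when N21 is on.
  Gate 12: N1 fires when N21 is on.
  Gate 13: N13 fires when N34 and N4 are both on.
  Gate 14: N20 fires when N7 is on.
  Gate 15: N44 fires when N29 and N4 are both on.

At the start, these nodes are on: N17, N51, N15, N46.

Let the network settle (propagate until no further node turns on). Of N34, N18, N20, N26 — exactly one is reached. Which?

Gate 6: N17 and N15 on → N21 on.
Gate 11: N21 on → N4 on.
Gate 12: N21 on → N1 on.
N15 and N1 are on, so N29 fires (Gate 9).
N29 and N4 are on, so N44 fires (Gate 15).
Gate 8: N44 and N17 on → N18 on.
N20 would need N7 (Gate 14), but N7 never turns on. N26 would need N9 and N17 (Gate 3), but N9 never turns on. N34 would need N2 and N18 (Gate 2), but N2 never turns on.

N18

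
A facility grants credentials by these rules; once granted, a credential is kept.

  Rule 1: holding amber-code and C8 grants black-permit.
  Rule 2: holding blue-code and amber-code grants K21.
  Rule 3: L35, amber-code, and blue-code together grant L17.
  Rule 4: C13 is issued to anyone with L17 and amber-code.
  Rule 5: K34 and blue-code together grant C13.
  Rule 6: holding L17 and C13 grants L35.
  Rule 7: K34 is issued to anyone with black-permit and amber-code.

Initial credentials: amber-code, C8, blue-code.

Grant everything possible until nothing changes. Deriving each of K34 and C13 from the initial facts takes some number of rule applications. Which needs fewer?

K34: Holding amber-code and C8 grants black-permit (Rule 1). Holding black-permit and amber-code grants K34 (Rule 7). [2 rule applications]
C13: Holding amber-code and C8 grants black-permit (Rule 1). Holding black-permit and amber-code grants K34 (Rule 7). Holding K34 and blue-code grants C13 (Rule 5). [3 rule applications]
K34 needs fewer.

K34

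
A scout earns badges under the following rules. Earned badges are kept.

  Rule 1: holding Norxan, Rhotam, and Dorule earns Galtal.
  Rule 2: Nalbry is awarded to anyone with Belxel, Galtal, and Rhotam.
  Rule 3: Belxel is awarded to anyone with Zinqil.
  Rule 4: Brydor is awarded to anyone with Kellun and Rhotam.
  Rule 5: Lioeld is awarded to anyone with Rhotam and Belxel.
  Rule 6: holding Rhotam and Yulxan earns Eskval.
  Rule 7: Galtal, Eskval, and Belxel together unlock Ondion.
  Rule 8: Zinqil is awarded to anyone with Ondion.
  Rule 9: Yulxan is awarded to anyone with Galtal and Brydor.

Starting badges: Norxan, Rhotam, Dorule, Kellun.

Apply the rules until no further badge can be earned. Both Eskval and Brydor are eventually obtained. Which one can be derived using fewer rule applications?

Brydor

Brydor: With Kellun and Rhotam, Brydor is earned (Rule 4). [1 rule application]
Eskval: With Norxan, Rhotam, and Dorule, Galtal is earned (Rule 1). With Kellun and Rhotam, Brydor is earned (Rule 4). With Galtal and Brydor, Yulxan is earned (Rule 9). With Rhotam and Yulxan, Eskval is earned (Rule 6). [4 rule applications]
Brydor needs fewer.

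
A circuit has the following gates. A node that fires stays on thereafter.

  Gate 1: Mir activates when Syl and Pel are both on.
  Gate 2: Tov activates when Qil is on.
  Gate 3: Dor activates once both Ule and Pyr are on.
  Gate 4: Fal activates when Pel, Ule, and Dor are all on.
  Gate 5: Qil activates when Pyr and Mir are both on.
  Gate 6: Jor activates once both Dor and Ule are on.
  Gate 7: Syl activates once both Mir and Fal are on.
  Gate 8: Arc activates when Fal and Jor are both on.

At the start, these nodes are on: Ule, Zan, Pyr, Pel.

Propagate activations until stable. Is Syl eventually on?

No

Syl would need Mir and Fal (Gate 7), but Mir never turns on.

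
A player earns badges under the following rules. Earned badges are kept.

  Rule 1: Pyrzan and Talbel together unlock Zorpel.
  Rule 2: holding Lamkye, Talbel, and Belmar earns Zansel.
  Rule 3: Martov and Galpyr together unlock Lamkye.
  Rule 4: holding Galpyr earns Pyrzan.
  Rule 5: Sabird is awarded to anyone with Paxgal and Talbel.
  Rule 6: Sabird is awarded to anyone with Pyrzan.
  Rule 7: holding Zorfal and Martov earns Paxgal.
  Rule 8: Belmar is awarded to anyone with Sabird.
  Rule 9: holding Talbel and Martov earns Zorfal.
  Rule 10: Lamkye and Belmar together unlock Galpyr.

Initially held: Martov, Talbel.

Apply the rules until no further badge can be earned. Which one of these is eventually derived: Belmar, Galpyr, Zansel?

Belmar

With Talbel and Martov, Zorfal is earned (Rule 9).
With Zorfal and Martov, Paxgal is earned (Rule 7).
With Paxgal and Talbel, Sabird is earned (Rule 5).
With Sabird, Belmar is earned (Rule 8).
Zansel would need Lamkye, Talbel, and Belmar (Rule 2), but Lamkye is never earned. Galpyr would need Lamkye and Belmar (Rule 10), but Lamkye is never earned.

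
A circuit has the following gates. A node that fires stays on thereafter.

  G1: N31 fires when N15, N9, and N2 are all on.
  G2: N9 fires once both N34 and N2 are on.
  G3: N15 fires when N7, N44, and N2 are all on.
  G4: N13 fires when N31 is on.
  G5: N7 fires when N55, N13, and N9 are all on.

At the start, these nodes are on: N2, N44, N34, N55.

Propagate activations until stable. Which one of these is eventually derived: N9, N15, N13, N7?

N9

N34 and N2 are on, so N9 fires (G2).
N13 would need N31 (G4), but N31 never turns on. N15 would need N7, N44, and N2 (G3), but N7 never turns on. N7 would need N55, N13, and N9 (G5), but N13 never turns on.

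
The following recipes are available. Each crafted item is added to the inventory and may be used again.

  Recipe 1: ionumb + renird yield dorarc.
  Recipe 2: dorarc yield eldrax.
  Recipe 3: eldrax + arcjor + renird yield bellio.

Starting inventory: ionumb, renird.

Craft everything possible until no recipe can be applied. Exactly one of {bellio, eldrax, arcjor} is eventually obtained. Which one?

Using Recipe 1, ionumb and renird make dorarc.
Using Recipe 2, dorarc makes eldrax.
bellio would need eldrax, arcjor, and renird (Recipe 3), but arcjor is never obtained. No rule produces arcjor, and it is not given.

eldrax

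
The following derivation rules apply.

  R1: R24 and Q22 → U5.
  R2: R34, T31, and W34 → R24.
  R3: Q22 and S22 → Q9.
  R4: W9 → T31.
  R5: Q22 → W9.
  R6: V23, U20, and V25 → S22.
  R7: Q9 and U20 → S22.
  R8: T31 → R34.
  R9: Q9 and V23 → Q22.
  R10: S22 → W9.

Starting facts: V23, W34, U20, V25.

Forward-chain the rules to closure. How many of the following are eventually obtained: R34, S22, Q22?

2

V23, U20, and V25 hold, so S22 follows (R6).
From S22, R10 gives W9.
From W9, R4 gives T31.
From T31, R8 gives R34.
R34: reached.
S22: reached.
Q22 would need Q9 and V23 (R9), but Q9 is never established.
Reached: R34 and S22 — 2 of the 3.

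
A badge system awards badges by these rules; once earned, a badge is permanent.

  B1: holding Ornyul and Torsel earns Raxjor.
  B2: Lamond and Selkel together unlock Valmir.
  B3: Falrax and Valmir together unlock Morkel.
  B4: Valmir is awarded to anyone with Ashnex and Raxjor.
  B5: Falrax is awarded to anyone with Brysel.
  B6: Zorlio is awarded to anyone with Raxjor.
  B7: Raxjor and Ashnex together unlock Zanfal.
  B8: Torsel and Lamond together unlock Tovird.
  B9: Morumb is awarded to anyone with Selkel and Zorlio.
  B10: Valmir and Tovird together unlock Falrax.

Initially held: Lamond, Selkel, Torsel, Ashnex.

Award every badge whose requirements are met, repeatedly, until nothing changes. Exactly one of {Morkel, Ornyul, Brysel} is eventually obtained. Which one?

Morkel

With Torsel and Lamond, Tovird is earned (B8).
With Lamond and Selkel, Valmir is earned (B2).
With Valmir and Tovird, Falrax is earned (B10).
With Falrax and Valmir, Morkel is earned (B3).
No rule produces Brysel, and it is not given. No rule produces Ornyul, and it is not given.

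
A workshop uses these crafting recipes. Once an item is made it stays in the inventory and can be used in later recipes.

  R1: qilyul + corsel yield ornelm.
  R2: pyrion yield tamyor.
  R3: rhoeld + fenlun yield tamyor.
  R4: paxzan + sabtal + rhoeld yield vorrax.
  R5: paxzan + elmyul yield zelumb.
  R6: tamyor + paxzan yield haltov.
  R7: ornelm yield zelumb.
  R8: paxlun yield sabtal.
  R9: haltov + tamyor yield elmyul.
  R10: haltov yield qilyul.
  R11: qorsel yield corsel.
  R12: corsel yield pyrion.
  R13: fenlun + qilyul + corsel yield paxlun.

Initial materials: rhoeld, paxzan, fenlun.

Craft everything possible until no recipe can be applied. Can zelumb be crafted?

rhoeld + fenlun → tamyor (R3).
tamyor + paxzan → haltov (R6).
haltov + tamyor → elmyul (R9).
Using R5, paxzan and elmyul make zelumb.

Yes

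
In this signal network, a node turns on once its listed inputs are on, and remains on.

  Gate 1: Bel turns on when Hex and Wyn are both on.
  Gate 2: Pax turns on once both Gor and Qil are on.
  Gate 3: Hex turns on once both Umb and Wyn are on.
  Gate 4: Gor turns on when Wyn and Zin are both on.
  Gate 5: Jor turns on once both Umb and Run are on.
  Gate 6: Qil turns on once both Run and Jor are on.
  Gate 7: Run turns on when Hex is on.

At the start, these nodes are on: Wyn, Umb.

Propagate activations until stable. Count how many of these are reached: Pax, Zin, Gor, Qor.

Pax would need Gor and Qil (Gate 2), but Gor never turns on.
No rule produces Zin, and it is not given.
Gor would need Wyn and Zin (Gate 4), but Zin never turns on.
No rule produces Qor, and it is not given.
None of the 4 are reached.

0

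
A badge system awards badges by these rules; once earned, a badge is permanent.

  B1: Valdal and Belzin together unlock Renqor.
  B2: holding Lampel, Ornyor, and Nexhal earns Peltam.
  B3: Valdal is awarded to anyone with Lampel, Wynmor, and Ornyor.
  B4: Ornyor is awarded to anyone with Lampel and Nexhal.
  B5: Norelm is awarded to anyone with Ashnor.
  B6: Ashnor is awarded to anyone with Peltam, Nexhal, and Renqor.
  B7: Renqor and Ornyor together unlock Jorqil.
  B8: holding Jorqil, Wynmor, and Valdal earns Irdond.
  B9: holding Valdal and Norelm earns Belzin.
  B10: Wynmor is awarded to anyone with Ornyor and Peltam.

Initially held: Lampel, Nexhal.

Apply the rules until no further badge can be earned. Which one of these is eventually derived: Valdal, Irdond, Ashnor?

With Lampel and Nexhal, Ornyor is earned (B4).
With Lampel, Ornyor, and Nexhal, Peltam is earned (B2).
With Ornyor and Peltam, Wynmor is earned (B10).
With Lampel, Wynmor, and Ornyor, Valdal is earned (B3).
Ashnor would need Peltam, Nexhal, and Renqor (B6), but Renqor is never earned. Irdond would need Jorqil, Wynmor, and Valdal (B8), but Jorqil is never earned.

Valdal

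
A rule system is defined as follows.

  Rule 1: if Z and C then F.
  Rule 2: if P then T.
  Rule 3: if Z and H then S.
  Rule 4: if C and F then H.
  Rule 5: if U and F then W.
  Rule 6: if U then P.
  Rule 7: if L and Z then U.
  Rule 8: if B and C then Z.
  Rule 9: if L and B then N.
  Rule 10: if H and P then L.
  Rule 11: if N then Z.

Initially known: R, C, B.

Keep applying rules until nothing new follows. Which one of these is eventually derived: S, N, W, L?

B and C hold, so Z follows (Rule 8).
From Z and C, Rule 1 gives F.
C and F hold, so H follows (Rule 4).
From Z and H, Rule 3 gives S.
L would need H and P (Rule 10), but P is never established. N would need L and B (Rule 9), but L is never established. W would need U and F (Rule 5), but U is never established.

S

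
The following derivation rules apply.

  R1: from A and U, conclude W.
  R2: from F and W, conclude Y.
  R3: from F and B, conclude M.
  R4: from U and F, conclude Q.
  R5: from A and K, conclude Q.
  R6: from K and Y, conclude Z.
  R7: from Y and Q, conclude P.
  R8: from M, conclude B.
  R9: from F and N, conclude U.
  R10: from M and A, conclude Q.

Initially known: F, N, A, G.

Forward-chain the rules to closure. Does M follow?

No

M would need F and B (R3), but B is never established.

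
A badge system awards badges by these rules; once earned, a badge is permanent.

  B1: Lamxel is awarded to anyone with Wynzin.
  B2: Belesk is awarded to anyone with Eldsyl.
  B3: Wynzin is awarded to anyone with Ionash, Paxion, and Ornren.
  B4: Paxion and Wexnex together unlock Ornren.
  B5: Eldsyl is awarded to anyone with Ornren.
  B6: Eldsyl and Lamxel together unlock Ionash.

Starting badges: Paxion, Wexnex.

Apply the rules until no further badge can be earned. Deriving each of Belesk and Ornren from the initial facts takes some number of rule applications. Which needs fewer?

Ornren

Ornren: With Paxion and Wexnex, Ornren is earned (B4). [1 rule application]
Belesk: With Paxion and Wexnex, Ornren is earned (B4). With Ornren, Eldsyl is earned (B5). With Eldsyl, Belesk is earned (B2). [3 rule applications]
Ornren needs fewer.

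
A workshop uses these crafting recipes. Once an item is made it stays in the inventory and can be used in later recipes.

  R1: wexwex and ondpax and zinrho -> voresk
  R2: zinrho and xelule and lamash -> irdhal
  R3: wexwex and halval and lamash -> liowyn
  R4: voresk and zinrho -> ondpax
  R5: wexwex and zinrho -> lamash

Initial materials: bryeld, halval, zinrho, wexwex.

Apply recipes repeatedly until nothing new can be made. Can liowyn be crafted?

Yes

wexwex and zinrho -> lamash (R5).
Using R3, wexwex, halval, and lamash make liowyn.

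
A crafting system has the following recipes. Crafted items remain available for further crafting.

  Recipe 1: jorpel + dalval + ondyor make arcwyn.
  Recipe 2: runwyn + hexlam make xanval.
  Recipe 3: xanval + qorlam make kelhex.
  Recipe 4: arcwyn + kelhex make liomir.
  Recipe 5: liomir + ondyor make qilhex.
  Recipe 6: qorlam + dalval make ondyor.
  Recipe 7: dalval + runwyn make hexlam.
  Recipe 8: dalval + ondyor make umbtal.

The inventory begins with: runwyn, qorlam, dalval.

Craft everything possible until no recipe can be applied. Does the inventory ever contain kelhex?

Using Recipe 7, dalval and runwyn make hexlam.
runwyn + hexlam → xanval (Recipe 2).
Using Recipe 3, xanval and qorlam make kelhex.

Yes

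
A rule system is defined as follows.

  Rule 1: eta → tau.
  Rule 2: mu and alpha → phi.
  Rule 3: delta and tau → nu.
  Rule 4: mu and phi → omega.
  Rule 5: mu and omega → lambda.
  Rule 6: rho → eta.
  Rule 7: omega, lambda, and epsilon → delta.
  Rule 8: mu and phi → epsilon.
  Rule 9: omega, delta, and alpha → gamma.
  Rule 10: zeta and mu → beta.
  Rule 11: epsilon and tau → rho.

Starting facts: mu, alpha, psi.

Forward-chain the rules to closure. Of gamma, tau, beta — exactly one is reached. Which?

From mu and alpha, Rule 2 gives phi.
From mu and phi, Rule 8 gives epsilon.
mu and phi hold, so omega follows (Rule 4).
mu and omega hold, so lambda follows (Rule 5).
From omega, lambda, and epsilon, Rule 7 gives delta.
omega, delta, and alpha hold, so gamma follows (Rule 9).
beta would need zeta and mu (Rule 10), but zeta is never established. tau would need eta (Rule 1), but eta is never established.

gamma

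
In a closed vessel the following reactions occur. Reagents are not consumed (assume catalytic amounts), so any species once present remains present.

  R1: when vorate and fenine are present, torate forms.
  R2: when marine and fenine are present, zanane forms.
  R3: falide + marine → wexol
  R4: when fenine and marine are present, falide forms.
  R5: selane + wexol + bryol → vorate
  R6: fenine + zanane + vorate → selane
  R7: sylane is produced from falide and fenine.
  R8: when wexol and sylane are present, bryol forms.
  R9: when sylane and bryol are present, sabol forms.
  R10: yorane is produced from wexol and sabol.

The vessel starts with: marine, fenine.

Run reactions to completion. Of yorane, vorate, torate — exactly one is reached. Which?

fenine and marine present → falide forms (R4).
falide and marine present → wexol forms (R3).
falide and fenine present → sylane forms (R7).
wexol and sylane present → bryol forms (R8).
sylane and bryol present → sabol forms (R9).
wexol and sabol present → yorane forms (R10).
vorate would need selane, wexol, and bryol (R5), but selane never forms. torate would need vorate and fenine (R1), but vorate never forms.

yorane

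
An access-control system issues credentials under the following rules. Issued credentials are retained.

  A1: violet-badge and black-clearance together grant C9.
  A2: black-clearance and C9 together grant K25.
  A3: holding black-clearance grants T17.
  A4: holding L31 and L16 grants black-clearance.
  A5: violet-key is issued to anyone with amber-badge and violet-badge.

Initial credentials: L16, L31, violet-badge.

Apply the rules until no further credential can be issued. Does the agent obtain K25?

Yes

Holding L31 and L16 grants black-clearance (A4).
Holding violet-badge and black-clearance grants C9 (A1).
Holding black-clearance and C9 grants K25 (A2).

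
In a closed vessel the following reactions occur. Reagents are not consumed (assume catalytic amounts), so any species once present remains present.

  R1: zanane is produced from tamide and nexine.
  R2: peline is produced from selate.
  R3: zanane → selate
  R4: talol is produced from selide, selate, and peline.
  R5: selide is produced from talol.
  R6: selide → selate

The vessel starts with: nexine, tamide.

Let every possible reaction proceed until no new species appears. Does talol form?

No

talol would need selide, selate, and peline (R4), but selide never forms.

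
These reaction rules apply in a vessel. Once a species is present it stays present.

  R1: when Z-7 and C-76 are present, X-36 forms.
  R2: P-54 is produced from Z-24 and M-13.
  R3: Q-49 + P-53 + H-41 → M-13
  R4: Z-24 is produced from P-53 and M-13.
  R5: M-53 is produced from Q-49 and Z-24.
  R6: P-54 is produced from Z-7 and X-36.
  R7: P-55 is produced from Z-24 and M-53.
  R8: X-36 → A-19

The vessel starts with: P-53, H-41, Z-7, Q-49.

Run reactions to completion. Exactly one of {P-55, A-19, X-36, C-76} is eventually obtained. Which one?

Q-49, P-53, and H-41 present → M-13 forms (R3).
P-53 and M-13 present → Z-24 forms (R4).
Q-49 and Z-24 present → M-53 forms (R5).
Z-24 and M-53 present → P-55 forms (R7).
No rule produces C-76, and it is not given. A-19 would need X-36 (R8), but X-36 never forms. X-36 would need Z-7 and C-76 (R1), but C-76 never forms.

P-55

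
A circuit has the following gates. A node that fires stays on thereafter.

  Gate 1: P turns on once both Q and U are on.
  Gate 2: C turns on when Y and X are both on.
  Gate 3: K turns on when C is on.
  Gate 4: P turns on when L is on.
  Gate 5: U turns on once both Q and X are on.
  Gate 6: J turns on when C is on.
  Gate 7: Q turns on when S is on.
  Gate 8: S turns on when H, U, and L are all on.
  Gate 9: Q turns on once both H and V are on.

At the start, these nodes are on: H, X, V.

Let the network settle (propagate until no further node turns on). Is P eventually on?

Gate 9: H and V on → Q on.
Q and X are on, so U turns on (Gate 5).
Gate 1: Q and U on → P on.

Yes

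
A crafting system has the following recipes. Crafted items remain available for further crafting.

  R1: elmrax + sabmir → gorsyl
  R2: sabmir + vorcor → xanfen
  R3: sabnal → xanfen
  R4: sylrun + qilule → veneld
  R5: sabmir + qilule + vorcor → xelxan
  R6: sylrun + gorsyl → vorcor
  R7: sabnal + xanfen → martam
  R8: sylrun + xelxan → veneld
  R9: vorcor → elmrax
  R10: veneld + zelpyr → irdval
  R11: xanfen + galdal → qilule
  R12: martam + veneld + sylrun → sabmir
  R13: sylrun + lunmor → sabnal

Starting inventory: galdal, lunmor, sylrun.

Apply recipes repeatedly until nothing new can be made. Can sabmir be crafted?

Yes

sylrun + lunmor → sabnal (R13).
Using R3, sabnal makes xanfen.
sabnal + xanfen → martam (R7).
Using R11, xanfen and galdal make qilule.
Using R4, sylrun and qilule make veneld.
Using R12, martam, veneld, and sylrun make sabmir.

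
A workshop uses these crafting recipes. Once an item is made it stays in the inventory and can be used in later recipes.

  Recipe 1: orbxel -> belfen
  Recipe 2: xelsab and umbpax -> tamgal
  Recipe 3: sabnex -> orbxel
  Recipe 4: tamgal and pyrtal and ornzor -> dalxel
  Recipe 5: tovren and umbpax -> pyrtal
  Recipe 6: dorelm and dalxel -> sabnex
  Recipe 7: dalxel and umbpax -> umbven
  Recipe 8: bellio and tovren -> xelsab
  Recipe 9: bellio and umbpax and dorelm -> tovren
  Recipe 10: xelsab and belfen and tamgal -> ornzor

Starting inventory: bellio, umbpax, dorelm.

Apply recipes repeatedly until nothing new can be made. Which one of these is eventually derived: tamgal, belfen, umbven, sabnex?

tamgal

Using Recipe 9, bellio, umbpax, and dorelm make tovren.
Using Recipe 8, bellio and tovren make xelsab.
Using Recipe 2, xelsab and umbpax make tamgal.
belfen would need orbxel (Recipe 1), but orbxel is never obtained. sabnex would need dorelm and dalxel (Recipe 6), but dalxel is never obtained. umbven would need dalxel and umbpax (Recipe 7), but dalxel is never obtained.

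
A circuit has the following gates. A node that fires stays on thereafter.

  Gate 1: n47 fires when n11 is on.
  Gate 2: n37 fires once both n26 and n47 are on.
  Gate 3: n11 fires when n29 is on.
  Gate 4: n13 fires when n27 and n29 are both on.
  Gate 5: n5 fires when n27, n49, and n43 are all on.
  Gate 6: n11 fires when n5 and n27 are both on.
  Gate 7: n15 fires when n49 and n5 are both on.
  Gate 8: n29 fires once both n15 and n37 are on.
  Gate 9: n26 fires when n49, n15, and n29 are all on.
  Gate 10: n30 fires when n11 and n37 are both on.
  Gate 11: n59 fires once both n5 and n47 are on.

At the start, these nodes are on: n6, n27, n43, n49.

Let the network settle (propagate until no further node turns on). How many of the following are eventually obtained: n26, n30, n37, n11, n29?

1

Gate 5: n27, n49, and n43 on → n5 on.
n5 and n27 are on, so n11 fires (Gate 6).
n26 would need n49, n15, and n29 (Gate 9), but n29 never turns on.
n30 would need n11 and n37 (Gate 10), but n37 never turns on.
n37 would need n26 and n47 (Gate 2), but n26 never turns on.
n11: reached.
n29 would need n15 and n37 (Gate 8), but n37 never turns on.
Reached: n11 — 1 of the 5.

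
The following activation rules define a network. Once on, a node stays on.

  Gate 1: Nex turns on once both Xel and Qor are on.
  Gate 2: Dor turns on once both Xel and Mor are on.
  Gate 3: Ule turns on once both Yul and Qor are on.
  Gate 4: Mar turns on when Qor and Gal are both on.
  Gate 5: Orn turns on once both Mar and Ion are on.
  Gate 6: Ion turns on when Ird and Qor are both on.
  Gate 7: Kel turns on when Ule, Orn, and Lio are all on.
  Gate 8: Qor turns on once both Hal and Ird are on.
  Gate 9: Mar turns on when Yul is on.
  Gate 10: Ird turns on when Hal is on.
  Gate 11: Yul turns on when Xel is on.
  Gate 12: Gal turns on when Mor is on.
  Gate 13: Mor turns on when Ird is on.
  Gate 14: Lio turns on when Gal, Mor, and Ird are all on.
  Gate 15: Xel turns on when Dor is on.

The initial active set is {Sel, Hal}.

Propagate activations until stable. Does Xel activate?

Xel would need Dor (Gate 15), but Dor never turns on.

No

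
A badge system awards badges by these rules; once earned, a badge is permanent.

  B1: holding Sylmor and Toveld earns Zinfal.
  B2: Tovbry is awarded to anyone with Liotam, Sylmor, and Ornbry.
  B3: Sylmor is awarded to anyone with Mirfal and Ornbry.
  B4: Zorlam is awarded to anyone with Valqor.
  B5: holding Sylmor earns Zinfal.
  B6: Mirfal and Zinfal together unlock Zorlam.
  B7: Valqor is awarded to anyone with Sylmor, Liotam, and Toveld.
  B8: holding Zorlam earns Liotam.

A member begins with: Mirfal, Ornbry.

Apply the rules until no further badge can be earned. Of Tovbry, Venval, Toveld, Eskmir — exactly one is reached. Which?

With Mirfal and Ornbry, Sylmor is earned (B3).
With Sylmor, Zinfal is earned (B5).
With Mirfal and Zinfal, Zorlam is earned (B6).
With Zorlam, Liotam is earned (B8).
With Liotam, Sylmor, and Ornbry, Tovbry is earned (B2).
No rule produces Toveld, and it is not given. No rule produces Eskmir, and it is not given. No rule produces Venval, and it is not given.

Tovbry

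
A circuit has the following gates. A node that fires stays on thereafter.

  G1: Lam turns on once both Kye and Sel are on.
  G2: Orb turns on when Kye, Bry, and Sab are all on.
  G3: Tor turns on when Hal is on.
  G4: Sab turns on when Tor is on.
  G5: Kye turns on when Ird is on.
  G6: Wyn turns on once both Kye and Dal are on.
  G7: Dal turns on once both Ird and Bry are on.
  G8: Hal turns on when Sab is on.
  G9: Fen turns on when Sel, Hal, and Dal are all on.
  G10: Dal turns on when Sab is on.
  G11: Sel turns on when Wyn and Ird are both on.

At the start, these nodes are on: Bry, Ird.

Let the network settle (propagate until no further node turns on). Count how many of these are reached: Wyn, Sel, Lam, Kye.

G5: Ird on → Kye on.
G7: Ird and Bry on → Dal on.
G6: Kye and Dal on → Wyn on.
G11: Wyn and Ird on → Sel on.
G1: Kye and Sel on → Lam on.
Wyn: reached.
Sel: reached.
Lam: reached.
Kye: reached.
All 4 are reached.

4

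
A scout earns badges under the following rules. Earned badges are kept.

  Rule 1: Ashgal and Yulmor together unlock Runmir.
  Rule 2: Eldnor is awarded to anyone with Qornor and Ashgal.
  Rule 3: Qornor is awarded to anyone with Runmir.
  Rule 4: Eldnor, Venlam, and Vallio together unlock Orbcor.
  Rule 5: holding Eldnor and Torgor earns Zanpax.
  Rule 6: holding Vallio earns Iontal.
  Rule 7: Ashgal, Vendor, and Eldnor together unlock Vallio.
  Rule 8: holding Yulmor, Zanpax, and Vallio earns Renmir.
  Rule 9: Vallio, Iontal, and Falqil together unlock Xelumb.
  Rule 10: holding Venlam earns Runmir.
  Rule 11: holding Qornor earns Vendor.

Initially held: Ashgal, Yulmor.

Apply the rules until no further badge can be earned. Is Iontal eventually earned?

Yes

With Ashgal and Yulmor, Runmir is earned (Rule 1).
With Runmir, Qornor is earned (Rule 3).
With Qornor, Vendor is earned (Rule 11).
With Qornor and Ashgal, Eldnor is earned (Rule 2).
With Ashgal, Vendor, and Eldnor, Vallio is earned (Rule 7).
With Vallio, Iontal is earned (Rule 6).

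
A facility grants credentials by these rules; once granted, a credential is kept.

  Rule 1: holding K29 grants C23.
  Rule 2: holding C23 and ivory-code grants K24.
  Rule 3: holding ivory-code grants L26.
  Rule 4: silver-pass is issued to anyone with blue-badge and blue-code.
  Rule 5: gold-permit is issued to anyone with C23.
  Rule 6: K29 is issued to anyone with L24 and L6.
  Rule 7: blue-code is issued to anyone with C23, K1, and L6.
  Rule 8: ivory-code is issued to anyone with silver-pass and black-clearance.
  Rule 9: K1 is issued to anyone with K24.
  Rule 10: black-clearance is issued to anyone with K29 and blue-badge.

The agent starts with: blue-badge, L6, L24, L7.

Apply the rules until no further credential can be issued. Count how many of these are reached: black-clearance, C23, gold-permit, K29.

Holding L24 and L6 grants K29 (Rule 6).
Holding K29 grants C23 (Rule 1).
Holding K29 and blue-badge grants black-clearance (Rule 10).
Holding C23 grants gold-permit (Rule 5).
black-clearance: reached.
C23: reached.
gold-permit: reached.
K29: reached.
All 4 are reached.

4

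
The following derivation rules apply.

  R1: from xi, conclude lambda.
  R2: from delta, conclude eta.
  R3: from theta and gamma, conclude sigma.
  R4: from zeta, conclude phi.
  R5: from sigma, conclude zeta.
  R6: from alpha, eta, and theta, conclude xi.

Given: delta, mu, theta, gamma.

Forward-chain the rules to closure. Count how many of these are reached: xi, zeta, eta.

2

delta holds, so eta follows (R2).
theta and gamma hold, so sigma follows (R3).
sigma holds, so zeta follows (R5).
xi would need alpha, eta, and theta (R6), but alpha is never established.
zeta: reached.
eta: reached.
Reached: zeta and eta — 2 of the 3.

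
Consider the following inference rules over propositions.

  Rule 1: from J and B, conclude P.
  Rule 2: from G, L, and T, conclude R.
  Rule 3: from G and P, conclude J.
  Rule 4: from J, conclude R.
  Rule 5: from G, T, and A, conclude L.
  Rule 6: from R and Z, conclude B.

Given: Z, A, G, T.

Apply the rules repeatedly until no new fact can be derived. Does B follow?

Yes

G, T, and A hold, so L follows (Rule 5).
G, L, and T hold, so R follows (Rule 2).
From R and Z, Rule 6 gives B.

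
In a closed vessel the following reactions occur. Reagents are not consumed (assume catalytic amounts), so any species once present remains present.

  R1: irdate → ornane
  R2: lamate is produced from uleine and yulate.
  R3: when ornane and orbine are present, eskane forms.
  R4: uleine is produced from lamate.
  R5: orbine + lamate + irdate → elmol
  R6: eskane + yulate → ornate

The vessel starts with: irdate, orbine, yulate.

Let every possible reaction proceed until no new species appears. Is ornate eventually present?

Yes

irdate present → ornane forms (R1).
ornane and orbine present → eskane forms (R3).
eskane and yulate present → ornate forms (R6).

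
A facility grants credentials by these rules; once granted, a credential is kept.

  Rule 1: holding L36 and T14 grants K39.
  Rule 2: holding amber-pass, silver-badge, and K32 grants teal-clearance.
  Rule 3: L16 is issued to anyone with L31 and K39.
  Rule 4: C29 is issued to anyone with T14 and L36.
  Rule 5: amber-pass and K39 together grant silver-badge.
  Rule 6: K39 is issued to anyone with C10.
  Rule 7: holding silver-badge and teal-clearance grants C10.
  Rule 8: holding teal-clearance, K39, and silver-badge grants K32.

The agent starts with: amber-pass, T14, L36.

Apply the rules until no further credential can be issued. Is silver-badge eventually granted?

Yes

Holding L36 and T14 grants K39 (Rule 1).
Holding amber-pass and K39 grants silver-badge (Rule 5).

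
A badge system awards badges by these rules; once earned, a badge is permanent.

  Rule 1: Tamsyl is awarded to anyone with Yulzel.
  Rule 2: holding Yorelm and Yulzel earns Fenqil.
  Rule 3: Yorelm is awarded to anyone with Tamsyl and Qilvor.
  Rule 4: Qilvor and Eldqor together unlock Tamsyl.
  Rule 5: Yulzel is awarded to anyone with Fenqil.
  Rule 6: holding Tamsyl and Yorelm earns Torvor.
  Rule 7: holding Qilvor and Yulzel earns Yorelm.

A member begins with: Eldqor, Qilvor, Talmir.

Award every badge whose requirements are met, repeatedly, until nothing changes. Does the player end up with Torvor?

Yes

With Qilvor and Eldqor, Tamsyl is earned (Rule 4).
With Tamsyl and Qilvor, Yorelm is earned (Rule 3).
With Tamsyl and Yorelm, Torvor is earned (Rule 6).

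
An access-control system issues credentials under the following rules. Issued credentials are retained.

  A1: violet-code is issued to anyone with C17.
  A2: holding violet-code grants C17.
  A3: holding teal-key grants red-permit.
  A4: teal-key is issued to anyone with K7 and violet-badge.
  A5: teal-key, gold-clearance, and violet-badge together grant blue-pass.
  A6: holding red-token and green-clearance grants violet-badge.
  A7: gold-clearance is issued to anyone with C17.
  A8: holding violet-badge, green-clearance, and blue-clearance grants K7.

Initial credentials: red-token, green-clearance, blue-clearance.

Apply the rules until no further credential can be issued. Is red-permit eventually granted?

Holding red-token and green-clearance grants violet-badge (A6).
Holding violet-badge, green-clearance, and blue-clearance grants K7 (A8).
Holding K7 and violet-badge grants teal-key (A4).
Holding teal-key grants red-permit (A3).

Yes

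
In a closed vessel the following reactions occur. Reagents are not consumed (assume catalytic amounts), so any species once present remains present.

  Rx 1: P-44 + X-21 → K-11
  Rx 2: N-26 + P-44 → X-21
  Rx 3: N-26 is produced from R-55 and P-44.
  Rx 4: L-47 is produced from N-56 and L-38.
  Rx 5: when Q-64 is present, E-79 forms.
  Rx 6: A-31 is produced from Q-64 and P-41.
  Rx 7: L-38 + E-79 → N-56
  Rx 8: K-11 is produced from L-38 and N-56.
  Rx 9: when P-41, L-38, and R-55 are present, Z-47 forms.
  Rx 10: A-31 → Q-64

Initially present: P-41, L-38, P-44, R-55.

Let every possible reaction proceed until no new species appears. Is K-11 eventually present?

R-55 and P-44 present → N-26 forms (Rx 3).
N-26 and P-44 present → X-21 forms (Rx 2).
P-44 and X-21 present → K-11 forms (Rx 1).

Yes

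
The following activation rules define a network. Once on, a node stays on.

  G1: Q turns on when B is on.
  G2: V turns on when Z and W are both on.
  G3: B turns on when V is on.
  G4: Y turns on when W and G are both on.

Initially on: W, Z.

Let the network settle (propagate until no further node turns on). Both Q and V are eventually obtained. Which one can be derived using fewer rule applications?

V

V: Z and W are on, so V turns on (G2). [1 rule application]
Q: Z and W are on, so V turns on (G2). G3: V on → B on. B is on, so Q turns on (G1). [3 rule applications]
V needs fewer.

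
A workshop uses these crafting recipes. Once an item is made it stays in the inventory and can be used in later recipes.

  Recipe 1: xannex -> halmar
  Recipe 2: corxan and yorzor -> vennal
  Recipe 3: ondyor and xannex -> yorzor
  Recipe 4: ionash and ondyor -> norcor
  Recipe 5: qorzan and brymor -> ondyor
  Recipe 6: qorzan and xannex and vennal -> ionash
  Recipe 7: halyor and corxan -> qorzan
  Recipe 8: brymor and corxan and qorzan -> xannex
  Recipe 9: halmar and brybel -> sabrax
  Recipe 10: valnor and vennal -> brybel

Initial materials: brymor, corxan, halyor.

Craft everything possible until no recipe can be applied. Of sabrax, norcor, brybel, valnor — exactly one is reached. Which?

norcor

Using Recipe 7, halyor and corxan make qorzan.
brymor and corxan and qorzan -> xannex (Recipe 8).
Using Recipe 5, qorzan and brymor make ondyor.
ondyor and xannex -> yorzor (Recipe 3).
Using Recipe 2, corxan and yorzor make vennal.
Using Recipe 6, qorzan, xannex, and vennal make ionash.
Using Recipe 4, ionash and ondyor make norcor.
No rule produces valnor, and it is not given. sabrax would need halmar and brybel (Recipe 9), but brybel is never obtained. brybel would need valnor and vennal (Recipe 10), but valnor is never obtained.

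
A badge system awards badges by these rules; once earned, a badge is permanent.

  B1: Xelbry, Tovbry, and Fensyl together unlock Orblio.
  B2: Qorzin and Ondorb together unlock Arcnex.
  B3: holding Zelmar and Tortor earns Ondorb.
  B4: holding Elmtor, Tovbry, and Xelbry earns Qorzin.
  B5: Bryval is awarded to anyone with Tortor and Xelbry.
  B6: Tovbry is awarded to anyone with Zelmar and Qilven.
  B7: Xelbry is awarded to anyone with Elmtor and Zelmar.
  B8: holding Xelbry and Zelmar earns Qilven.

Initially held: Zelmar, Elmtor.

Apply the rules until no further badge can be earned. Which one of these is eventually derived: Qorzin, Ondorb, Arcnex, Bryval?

With Elmtor and Zelmar, Xelbry is earned (B7).
With Xelbry and Zelmar, Qilven is earned (B8).
With Zelmar and Qilven, Tovbry is earned (B6).
With Elmtor, Tovbry, and Xelbry, Qorzin is earned (B4).
Arcnex would need Qorzin and Ondorb (B2), but Ondorb is never earned. Bryval would need Tortor and Xelbry (B5), but Tortor is never earned. Ondorb would need Zelmar and Tortor (B3), but Tortor is never earned.

Qorzin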